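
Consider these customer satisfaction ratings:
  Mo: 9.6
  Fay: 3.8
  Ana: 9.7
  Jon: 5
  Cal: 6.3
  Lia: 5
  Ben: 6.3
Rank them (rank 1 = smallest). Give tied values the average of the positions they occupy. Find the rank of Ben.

4.5

Sorted (ascending): 3.8, 5, 5, 6.3, 6.3, 9.6, 9.7
The 2 values of 5 occupy positions 2–3 → average rank (2+3)/2 = 2.5.
The 2 values of 6.3 occupy positions 4–5 → average rank (4+5)/2 = 4.5.
Ben has value 6.3 → rank 4.5.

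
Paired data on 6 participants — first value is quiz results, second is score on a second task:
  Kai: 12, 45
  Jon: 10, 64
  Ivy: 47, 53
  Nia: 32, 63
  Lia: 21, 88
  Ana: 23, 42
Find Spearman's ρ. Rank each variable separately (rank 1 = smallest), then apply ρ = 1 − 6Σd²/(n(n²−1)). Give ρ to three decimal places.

Ranks of variable 1: 2, 1, 6, 5, 3, 4
Ranks of variable 2: 2, 5, 3, 4, 6, 1
d = r₁ − r₂: 0, -4, 3, 1, -3, 3
d²: 0, 16, 9, 1, 9, 9; Σd² = 44
ρ = 1 − 6·44/(6·35) = 1 − 264/210 = -0.257

-0.257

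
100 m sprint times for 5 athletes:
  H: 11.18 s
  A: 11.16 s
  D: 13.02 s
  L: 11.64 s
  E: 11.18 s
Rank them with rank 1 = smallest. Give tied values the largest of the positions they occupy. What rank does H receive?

3

Sorted (ascending): 11.16, 11.18, 11.18, 11.64, 13.02
The 2 values of 11.18 occupy positions 2–3 → each gets rank 3.
H has value 11.18 s → rank 3.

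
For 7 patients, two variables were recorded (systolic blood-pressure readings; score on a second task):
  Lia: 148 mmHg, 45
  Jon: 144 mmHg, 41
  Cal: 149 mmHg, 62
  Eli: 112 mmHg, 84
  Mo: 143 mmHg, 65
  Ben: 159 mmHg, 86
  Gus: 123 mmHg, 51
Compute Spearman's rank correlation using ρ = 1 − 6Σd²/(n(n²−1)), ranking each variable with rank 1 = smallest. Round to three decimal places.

Ranks of variable 1: 5, 4, 6, 1, 3, 7, 2
Ranks of variable 2: 2, 1, 4, 6, 5, 7, 3
d = r₁ − r₂: 3, 3, 2, -5, -2, 0, -1
d²: 9, 9, 4, 25, 4, 0, 1; Σd² = 52
ρ = 1 − 6·52/(7·48) = 1 − 312/336 = 0.071

0.071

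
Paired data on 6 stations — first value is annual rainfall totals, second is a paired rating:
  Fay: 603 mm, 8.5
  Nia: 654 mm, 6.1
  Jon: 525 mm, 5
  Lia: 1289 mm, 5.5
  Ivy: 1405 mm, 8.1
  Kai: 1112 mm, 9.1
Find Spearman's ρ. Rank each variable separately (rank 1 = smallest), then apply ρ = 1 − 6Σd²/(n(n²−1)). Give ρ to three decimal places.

0.257

Ranks of variable 1: 2, 3, 1, 5, 6, 4
Ranks of variable 2: 5, 3, 1, 2, 4, 6
d = r₁ − r₂: -3, 0, 0, 3, 2, -2
d²: 9, 0, 0, 9, 4, 4; Σd² = 26
ρ = 1 − 6·26/(6·35) = 1 − 156/210 = 0.257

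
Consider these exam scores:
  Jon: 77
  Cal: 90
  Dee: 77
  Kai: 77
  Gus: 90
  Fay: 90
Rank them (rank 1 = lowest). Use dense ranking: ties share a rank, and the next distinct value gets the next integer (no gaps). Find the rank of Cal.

2

Sorted (ascending): 77, 77, 77, 90, 90, 90
The 3 values of 77 share dense rank 1.
The 3 values of 90 share dense rank 2.
Cal has value 90 → rank 2.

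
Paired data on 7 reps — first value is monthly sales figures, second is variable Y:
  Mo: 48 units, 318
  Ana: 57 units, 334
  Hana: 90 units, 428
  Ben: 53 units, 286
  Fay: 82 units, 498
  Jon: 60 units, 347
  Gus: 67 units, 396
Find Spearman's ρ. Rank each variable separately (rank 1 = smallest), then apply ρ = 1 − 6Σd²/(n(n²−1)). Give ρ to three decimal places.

0.929

Ranks of variable 1: 1, 3, 7, 2, 6, 4, 5
Ranks of variable 2: 2, 3, 6, 1, 7, 4, 5
d = r₁ − r₂: -1, 0, 1, 1, -1, 0, 0
d²: 1, 0, 1, 1, 1, 0, 0; Σd² = 4
ρ = 1 − 6·4/(7·48) = 1 − 24/336 = 0.929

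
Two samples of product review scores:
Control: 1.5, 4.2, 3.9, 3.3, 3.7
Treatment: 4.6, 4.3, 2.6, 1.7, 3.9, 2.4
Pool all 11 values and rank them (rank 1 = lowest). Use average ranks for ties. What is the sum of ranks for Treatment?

Sorted (ascending): 1.5, 1.7, 2.4, 2.6, 3.3, 3.7, 3.9, 3.9, 4.2, 4.3, 4.6
The 2 values of 3.9 occupy positions 7–8 → average rank (7+8)/2 = 7.5.
Treatment values → pooled ranks: 4.6→11, 4.3→10, 2.6→4, 1.7→2, 3.9→7.5, 2.4→3
Rank sum = 11 + 10 + 4 + 2 + 7.5 + 3 = 37.5

37.5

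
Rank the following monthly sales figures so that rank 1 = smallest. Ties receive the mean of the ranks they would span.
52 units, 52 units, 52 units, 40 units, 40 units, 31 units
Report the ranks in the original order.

5, 5, 5, 2.5, 2.5, 1

Sorted (ascending): 31, 40, 40, 52, 52, 52
The 2 values of 40 occupy positions 2–3 → average rank (2+3)/2 = 2.5.
The 3 values of 52 occupy positions 4–6 → average rank 5.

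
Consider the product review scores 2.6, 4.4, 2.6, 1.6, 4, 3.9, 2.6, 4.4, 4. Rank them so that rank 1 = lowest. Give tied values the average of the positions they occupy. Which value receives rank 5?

3.9

Sorted (ascending): 1.6, 2.6, 2.6, 2.6, 3.9, 4, 4, 4.4, 4.4
The 3 values of 2.6 occupy positions 2–4 → average rank 3.
The 2 values of 4 occupy positions 6–7 → average rank (6+7)/2 = 6.5.
The 2 values of 4.4 occupy positions 8–9 → average rank (8+9)/2 = 8.5.
Rank 5 → value 3.9.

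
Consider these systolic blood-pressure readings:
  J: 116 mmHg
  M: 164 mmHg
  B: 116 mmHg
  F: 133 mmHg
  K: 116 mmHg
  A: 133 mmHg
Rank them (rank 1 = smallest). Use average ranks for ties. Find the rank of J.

Sorted (ascending): 116, 116, 116, 133, 133, 164
The 3 values of 116 occupy positions 1–3 → average rank 2.
The 2 values of 133 occupy positions 4–5 → average rank (4+5)/2 = 4.5.
J has value 116 mmHg → rank 2.

2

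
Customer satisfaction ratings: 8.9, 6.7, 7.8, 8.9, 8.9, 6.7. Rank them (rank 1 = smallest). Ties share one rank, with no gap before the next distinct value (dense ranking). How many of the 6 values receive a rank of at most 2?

Sorted (ascending): 6.7, 6.7, 7.8, 8.9, 8.9, 8.9
The 2 values of 6.7 share dense rank 1.
The 3 values of 8.9 share dense rank 3.
Remaining distinct values take the next consecutive integers.
Ranks ≤ 2: {1, 1, 2} → 3 values.

3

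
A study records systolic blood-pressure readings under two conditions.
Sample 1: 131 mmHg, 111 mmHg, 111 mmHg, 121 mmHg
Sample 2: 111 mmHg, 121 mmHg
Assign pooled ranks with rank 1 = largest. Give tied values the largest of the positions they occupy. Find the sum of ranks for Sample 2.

Sorted (descending): 131, 121, 121, 111, 111, 111
The 2 values of 121 occupy positions 2–3 → each gets rank 3.
The 3 values of 111 occupy positions 4–6 → each gets rank 6.
Sample 2 values → pooled ranks: 111→6, 121→3
Rank sum = 6 + 3 = 9

9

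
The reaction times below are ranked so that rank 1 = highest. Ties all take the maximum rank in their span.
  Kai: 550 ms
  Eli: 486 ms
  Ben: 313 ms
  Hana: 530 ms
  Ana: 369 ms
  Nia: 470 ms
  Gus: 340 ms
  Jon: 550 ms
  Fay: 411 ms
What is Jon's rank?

Sorted (descending): 550, 550, 530, 486, 470, 411, 369, 340, 313
The 2 values of 550 occupy positions 1–2 → each gets rank 2.
Jon has value 550 ms → rank 2.

2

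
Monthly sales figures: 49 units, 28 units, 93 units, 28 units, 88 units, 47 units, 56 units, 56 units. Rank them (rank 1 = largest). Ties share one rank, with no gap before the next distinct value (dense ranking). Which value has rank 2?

88

Sorted (descending): 93, 88, 56, 56, 49, 47, 28, 28
The 2 values of 56 share dense rank 3.
The 2 values of 28 share dense rank 6.
Remaining distinct values take the next consecutive integers.
Rank 2 → value 88.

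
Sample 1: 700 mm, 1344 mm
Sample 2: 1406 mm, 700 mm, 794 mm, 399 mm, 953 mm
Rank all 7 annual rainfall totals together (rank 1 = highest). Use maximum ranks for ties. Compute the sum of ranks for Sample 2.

Sorted (descending): 1406, 1344, 953, 794, 700, 700, 399
The 2 values of 700 occupy positions 5–6 → each gets rank 6.
Sample 2 values → pooled ranks: 1406→1, 700→6, 794→4, 399→7, 953→3
Rank sum = 1 + 6 + 4 + 7 + 3 = 21

21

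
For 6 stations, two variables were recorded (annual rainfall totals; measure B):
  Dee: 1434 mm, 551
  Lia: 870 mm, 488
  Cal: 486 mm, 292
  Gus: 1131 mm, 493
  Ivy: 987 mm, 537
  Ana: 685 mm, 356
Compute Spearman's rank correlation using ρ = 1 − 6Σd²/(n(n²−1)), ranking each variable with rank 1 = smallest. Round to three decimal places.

Ranks of variable 1: 6, 3, 1, 5, 4, 2
Ranks of variable 2: 6, 3, 1, 4, 5, 2
d = r₁ − r₂: 0, 0, 0, 1, -1, 0
d²: 0, 0, 0, 1, 1, 0; Σd² = 2
ρ = 1 − 6·2/(6·35) = 1 − 12/210 = 0.943

0.943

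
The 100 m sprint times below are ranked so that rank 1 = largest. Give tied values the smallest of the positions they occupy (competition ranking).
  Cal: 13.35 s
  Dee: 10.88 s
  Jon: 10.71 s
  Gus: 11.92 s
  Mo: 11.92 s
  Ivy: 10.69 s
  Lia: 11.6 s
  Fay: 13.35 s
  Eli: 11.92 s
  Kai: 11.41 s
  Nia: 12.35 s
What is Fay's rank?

1

Sorted (descending): 13.35, 13.35, 12.35, 11.92, 11.92, 11.92, 11.6, 11.41, 10.88, 10.71, 10.69
The 2 values of 13.35 occupy positions 1–2 → each gets rank 1.
The 3 values of 11.92 occupy positions 4–6 → each gets rank 4.
Fay has value 13.35 s → rank 1.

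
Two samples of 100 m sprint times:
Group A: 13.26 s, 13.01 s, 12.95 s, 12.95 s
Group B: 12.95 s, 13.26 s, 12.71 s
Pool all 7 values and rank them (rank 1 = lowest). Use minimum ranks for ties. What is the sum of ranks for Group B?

Sorted (ascending): 12.71, 12.95, 12.95, 12.95, 13.01, 13.26, 13.26
The 3 values of 12.95 occupy positions 2–4 → each gets rank 2.
The 2 values of 13.26 occupy positions 6–7 → each gets rank 6.
Group B values → pooled ranks: 12.95→2, 13.26→6, 12.71→1
Rank sum = 2 + 6 + 1 = 9

9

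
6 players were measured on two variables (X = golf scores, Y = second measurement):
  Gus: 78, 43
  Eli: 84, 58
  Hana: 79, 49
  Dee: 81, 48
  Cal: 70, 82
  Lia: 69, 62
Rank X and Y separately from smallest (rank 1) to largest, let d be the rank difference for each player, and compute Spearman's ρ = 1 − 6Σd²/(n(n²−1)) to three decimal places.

-0.429

Ranks of variable 1: 3, 6, 4, 5, 2, 1
Ranks of variable 2: 1, 4, 3, 2, 6, 5
d = r₁ − r₂: 2, 2, 1, 3, -4, -4
d²: 4, 4, 1, 9, 16, 16; Σd² = 50
ρ = 1 − 6·50/(6·35) = 1 − 300/210 = -0.429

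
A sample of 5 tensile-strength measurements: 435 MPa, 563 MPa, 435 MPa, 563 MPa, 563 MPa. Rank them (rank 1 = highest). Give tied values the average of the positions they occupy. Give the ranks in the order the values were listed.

Sorted (descending): 563, 563, 563, 435, 435
The 3 values of 563 occupy positions 1–3 → average rank 2.
The 2 values of 435 occupy positions 4–5 → average rank (4+5)/2 = 4.5.

4.5, 2, 4.5, 2, 2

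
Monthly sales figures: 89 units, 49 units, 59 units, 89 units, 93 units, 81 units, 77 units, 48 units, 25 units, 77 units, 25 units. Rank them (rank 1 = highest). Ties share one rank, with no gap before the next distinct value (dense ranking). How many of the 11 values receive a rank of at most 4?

6

Sorted (descending): 93, 89, 89, 81, 77, 77, 59, 49, 48, 25, 25
The 2 values of 89 share dense rank 2.
The 2 values of 77 share dense rank 4.
The 2 values of 25 share dense rank 8.
Remaining distinct values take the next consecutive integers.
Ranks ≤ 4: {1, 2, 2, 3, 4, 4} → 6 values.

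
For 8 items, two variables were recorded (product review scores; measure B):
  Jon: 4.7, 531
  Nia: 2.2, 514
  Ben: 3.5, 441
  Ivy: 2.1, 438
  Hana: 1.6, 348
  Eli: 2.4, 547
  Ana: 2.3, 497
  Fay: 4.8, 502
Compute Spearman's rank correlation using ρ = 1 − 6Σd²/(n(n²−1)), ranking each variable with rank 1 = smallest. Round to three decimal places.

0.571

Ranks of variable 1: 7, 3, 6, 2, 1, 5, 4, 8
Ranks of variable 2: 7, 6, 3, 2, 1, 8, 4, 5
d = r₁ − r₂: 0, -3, 3, 0, 0, -3, 0, 3
d²: 0, 9, 9, 0, 0, 9, 0, 9; Σd² = 36
ρ = 1 − 6·36/(8·63) = 1 − 216/504 = 0.571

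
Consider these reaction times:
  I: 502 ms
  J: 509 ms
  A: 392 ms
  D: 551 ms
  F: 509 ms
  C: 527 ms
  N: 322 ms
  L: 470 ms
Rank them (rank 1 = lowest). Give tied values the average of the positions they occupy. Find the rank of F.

5.5

Sorted (ascending): 322, 392, 470, 502, 509, 509, 527, 551
The 2 values of 509 occupy positions 5–6 → average rank (5+6)/2 = 5.5.
F has value 509 ms → rank 5.5.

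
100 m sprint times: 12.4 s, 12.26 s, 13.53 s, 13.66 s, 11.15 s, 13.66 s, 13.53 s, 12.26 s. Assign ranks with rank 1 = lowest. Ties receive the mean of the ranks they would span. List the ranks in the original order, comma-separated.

4, 2.5, 5.5, 7.5, 1, 7.5, 5.5, 2.5

Sorted (ascending): 11.15, 12.26, 12.26, 12.4, 13.53, 13.53, 13.66, 13.66
The 2 values of 12.26 occupy positions 2–3 → average rank (2+3)/2 = 2.5.
The 2 values of 13.53 occupy positions 5–6 → average rank (5+6)/2 = 5.5.
The 2 values of 13.66 occupy positions 7–8 → average rank (7+8)/2 = 7.5.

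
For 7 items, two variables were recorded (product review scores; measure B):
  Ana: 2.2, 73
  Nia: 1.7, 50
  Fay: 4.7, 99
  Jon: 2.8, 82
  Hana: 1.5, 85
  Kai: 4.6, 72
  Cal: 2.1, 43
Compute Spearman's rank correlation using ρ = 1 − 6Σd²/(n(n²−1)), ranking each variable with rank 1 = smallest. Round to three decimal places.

Ranks of variable 1: 4, 2, 7, 5, 1, 6, 3
Ranks of variable 2: 4, 2, 7, 5, 6, 3, 1
d = r₁ − r₂: 0, 0, 0, 0, -5, 3, 2
d²: 0, 0, 0, 0, 25, 9, 4; Σd² = 38
ρ = 1 − 6·38/(7·48) = 1 − 228/336 = 0.321

0.321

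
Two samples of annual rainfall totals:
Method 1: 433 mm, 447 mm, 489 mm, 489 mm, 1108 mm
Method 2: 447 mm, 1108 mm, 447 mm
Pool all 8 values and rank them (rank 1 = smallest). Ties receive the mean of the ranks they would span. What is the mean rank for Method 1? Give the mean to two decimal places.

Sorted (ascending): 433, 447, 447, 447, 489, 489, 1108, 1108
The 3 values of 447 occupy positions 2–4 → average rank 3.
The 2 values of 489 occupy positions 5–6 → average rank (5+6)/2 = 5.5.
The 2 values of 1108 occupy positions 7–8 → average rank (7+8)/2 = 7.5.
Method 1 values → pooled ranks: 433→1, 447→3, 489→5.5, 489→5.5, 1108→7.5
Mean rank = (1 + 3 + 5.5 + 5.5 + 7.5) / 5 = 4.50

4.50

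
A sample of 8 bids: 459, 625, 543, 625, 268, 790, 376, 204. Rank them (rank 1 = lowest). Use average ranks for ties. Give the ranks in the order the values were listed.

4, 6.5, 5, 6.5, 2, 8, 3, 1

Sorted (ascending): 204, 268, 376, 459, 543, 625, 625, 790
The 2 values of 625 occupy positions 6–7 → average rank (6+7)/2 = 6.5.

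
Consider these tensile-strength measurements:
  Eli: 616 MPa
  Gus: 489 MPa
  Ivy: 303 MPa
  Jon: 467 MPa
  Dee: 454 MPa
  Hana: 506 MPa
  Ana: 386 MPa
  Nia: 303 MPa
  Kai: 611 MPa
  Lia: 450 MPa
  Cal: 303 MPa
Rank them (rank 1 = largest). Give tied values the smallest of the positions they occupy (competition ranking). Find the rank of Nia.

9

Sorted (descending): 616, 611, 506, 489, 467, 454, 450, 386, 303, 303, 303
The 3 values of 303 occupy positions 9–11 → each gets rank 9.
Nia has value 303 MPa → rank 9.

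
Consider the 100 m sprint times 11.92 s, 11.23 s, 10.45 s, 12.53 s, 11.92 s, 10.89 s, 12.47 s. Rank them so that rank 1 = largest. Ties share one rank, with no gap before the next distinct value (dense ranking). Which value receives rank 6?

10.45

Sorted (descending): 12.53, 12.47, 11.92, 11.92, 11.23, 10.89, 10.45
The 2 values of 11.92 share dense rank 3.
Remaining distinct values take the next consecutive integers.
Rank 6 → value 10.45.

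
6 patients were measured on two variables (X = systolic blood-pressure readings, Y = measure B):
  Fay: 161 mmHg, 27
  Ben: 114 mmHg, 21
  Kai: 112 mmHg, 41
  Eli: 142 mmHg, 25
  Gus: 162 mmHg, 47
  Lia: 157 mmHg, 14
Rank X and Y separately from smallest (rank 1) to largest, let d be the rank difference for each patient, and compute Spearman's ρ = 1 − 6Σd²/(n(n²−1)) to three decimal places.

Ranks of variable 1: 5, 2, 1, 3, 6, 4
Ranks of variable 2: 4, 2, 5, 3, 6, 1
d = r₁ − r₂: 1, 0, -4, 0, 0, 3
d²: 1, 0, 16, 0, 0, 9; Σd² = 26
ρ = 1 − 6·26/(6·35) = 1 − 156/210 = 0.257

0.257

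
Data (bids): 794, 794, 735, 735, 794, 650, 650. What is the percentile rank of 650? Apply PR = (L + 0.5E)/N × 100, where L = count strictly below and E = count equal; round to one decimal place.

N = 7.
Strictly below 650: 0. Equal to 650: 2.
PR = (0 + 0.5·2)/7 × 100 = 14.3

14.3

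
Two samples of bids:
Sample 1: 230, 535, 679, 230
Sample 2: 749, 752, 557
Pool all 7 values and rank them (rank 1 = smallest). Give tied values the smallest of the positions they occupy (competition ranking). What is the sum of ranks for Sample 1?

Sorted (ascending): 230, 230, 535, 557, 679, 749, 752
The 2 values of 230 occupy positions 1–2 → each gets rank 1.
Sample 1 values → pooled ranks: 230→1, 535→3, 679→5, 230→1
Rank sum = 1 + 3 + 5 + 1 = 10

10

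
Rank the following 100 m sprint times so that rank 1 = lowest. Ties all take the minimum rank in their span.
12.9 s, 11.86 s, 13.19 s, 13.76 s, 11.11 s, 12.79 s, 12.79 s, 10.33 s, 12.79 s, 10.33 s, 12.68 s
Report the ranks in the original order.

9, 4, 10, 11, 3, 6, 6, 1, 6, 1, 5

Sorted (ascending): 10.33, 10.33, 11.11, 11.86, 12.68, 12.79, 12.79, 12.79, 12.9, 13.19, 13.76
The 2 values of 10.33 occupy positions 1–2 → each gets rank 1.
The 3 values of 12.79 occupy positions 6–8 → each gets rank 6.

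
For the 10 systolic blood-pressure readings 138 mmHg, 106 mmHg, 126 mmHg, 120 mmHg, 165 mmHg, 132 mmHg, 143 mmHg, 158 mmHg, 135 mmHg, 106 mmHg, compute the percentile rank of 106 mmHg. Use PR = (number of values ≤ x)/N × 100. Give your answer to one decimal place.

N = 10.
Strictly below 106: 0. Equal to 106: 2.
PR = 2/10 × 100 = 20.0

20.0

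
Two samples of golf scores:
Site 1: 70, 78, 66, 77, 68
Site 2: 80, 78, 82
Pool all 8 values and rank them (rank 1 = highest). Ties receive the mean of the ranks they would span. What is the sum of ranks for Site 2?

Sorted (descending): 82, 80, 78, 78, 77, 70, 68, 66
The 2 values of 78 occupy positions 3–4 → average rank (3+4)/2 = 3.5.
Site 2 values → pooled ranks: 80→2, 78→3.5, 82→1
Rank sum = 2 + 3.5 + 1 = 6.5

6.5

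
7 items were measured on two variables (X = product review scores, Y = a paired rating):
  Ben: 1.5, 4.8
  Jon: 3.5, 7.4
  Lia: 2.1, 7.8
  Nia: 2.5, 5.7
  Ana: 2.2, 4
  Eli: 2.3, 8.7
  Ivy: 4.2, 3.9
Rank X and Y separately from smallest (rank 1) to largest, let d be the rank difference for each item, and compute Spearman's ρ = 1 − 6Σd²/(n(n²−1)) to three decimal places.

-0.214

Ranks of variable 1: 1, 6, 2, 5, 3, 4, 7
Ranks of variable 2: 3, 5, 6, 4, 2, 7, 1
d = r₁ − r₂: -2, 1, -4, 1, 1, -3, 6
d²: 4, 1, 16, 1, 1, 9, 36; Σd² = 68
ρ = 1 − 6·68/(7·48) = 1 − 408/336 = -0.214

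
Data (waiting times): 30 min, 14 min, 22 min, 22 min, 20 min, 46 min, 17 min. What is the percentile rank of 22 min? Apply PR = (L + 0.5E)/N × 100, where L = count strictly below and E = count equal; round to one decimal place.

57.1

N = 7.
Strictly below 22: 3. Equal to 22: 2.
PR = (3 + 0.5·2)/7 × 100 = 57.1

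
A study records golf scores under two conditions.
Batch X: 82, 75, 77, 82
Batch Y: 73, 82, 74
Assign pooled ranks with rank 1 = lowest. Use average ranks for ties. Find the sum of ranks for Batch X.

19

Sorted (ascending): 73, 74, 75, 77, 82, 82, 82
The 3 values of 82 occupy positions 5–7 → average rank 6.
Batch X values → pooled ranks: 82→6, 75→3, 77→4, 82→6
Rank sum = 6 + 3 + 4 + 6 = 19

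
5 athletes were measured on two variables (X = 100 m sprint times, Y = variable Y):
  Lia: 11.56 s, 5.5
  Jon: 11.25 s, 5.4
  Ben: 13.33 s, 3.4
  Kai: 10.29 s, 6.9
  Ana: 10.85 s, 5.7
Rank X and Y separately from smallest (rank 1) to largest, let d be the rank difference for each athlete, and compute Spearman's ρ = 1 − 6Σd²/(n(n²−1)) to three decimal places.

-0.900

Ranks of variable 1: 4, 3, 5, 1, 2
Ranks of variable 2: 3, 2, 1, 5, 4
d = r₁ − r₂: 1, 1, 4, -4, -2
d²: 1, 1, 16, 16, 4; Σd² = 38
ρ = 1 − 6·38/(5·24) = 1 − 228/120 = -0.900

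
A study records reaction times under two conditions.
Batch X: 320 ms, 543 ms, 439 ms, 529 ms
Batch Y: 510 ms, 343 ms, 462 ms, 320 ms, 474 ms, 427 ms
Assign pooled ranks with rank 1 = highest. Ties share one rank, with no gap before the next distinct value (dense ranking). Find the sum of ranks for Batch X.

Sorted (descending): 543, 529, 510, 474, 462, 439, 427, 343, 320, 320
The 2 values of 320 share dense rank 9.
Remaining distinct values take the next consecutive integers.
Batch X values → pooled ranks: 320→9, 543→1, 439→6, 529→2
Rank sum = 9 + 1 + 6 + 2 = 18

18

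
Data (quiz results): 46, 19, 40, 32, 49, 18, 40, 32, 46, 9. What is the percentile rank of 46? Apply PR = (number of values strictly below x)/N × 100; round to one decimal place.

N = 10.
Strictly below 46: 7. Equal to 46: 2.
PR = 7/10 × 100 = 70.0

70.0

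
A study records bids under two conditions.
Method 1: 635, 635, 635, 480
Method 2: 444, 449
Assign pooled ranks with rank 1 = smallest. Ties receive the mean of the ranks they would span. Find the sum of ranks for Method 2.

3

Sorted (ascending): 444, 449, 480, 635, 635, 635
The 3 values of 635 occupy positions 4–6 → average rank 5.
Method 2 values → pooled ranks: 444→1, 449→2
Rank sum = 1 + 2 = 3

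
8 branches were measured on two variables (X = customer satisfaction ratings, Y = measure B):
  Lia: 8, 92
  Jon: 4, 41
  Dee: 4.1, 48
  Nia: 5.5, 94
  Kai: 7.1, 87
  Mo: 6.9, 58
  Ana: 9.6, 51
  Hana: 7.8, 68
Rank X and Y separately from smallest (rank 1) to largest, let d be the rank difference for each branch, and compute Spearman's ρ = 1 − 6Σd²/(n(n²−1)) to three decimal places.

0.381

Ranks of variable 1: 7, 1, 2, 3, 5, 4, 8, 6
Ranks of variable 2: 7, 1, 2, 8, 6, 4, 3, 5
d = r₁ − r₂: 0, 0, 0, -5, -1, 0, 5, 1
d²: 0, 0, 0, 25, 1, 0, 25, 1; Σd² = 52
ρ = 1 − 6·52/(8·63) = 1 − 312/504 = 0.381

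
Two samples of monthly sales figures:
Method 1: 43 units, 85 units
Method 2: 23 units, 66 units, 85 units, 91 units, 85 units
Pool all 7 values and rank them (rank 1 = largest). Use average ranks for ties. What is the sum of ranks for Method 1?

Sorted (descending): 91, 85, 85, 85, 66, 43, 23
The 3 values of 85 occupy positions 2–4 → average rank 3.
Method 1 values → pooled ranks: 43→6, 85→3
Rank sum = 6 + 3 = 9

9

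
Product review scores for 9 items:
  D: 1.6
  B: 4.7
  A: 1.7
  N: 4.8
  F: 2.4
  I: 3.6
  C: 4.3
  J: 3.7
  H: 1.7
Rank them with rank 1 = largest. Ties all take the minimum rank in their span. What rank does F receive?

Sorted (descending): 4.8, 4.7, 4.3, 3.7, 3.6, 2.4, 1.7, 1.7, 1.6
The 2 values of 1.7 occupy positions 7–8 → each gets rank 7.
F has value 2.4 → rank 6.

6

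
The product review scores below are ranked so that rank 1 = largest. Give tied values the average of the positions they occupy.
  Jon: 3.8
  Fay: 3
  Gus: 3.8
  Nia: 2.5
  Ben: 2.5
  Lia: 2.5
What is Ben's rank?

5

Sorted (descending): 3.8, 3.8, 3, 2.5, 2.5, 2.5
The 2 values of 3.8 occupy positions 1–2 → average rank (1+2)/2 = 1.5.
The 3 values of 2.5 occupy positions 4–6 → average rank 5.
Ben has value 2.5 → rank 5.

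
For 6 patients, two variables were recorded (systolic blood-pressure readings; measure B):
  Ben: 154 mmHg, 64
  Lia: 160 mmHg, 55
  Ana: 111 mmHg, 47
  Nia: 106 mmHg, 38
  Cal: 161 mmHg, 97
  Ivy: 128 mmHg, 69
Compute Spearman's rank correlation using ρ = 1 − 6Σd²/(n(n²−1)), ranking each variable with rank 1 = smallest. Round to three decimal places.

Ranks of variable 1: 4, 5, 2, 1, 6, 3
Ranks of variable 2: 4, 3, 2, 1, 6, 5
d = r₁ − r₂: 0, 2, 0, 0, 0, -2
d²: 0, 4, 0, 0, 0, 4; Σd² = 8
ρ = 1 − 6·8/(6·35) = 1 − 48/210 = 0.771

0.771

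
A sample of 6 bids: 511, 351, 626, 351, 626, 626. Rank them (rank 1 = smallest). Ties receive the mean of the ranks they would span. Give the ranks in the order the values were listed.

3, 1.5, 5, 1.5, 5, 5

Sorted (ascending): 351, 351, 511, 626, 626, 626
The 2 values of 351 occupy positions 1–2 → average rank (1+2)/2 = 1.5.
The 3 values of 626 occupy positions 4–6 → average rank 5.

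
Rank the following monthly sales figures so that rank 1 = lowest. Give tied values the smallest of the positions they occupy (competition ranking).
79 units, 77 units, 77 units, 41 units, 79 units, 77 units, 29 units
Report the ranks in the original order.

Sorted (ascending): 29, 41, 77, 77, 77, 79, 79
The 3 values of 77 occupy positions 3–5 → each gets rank 3.
The 2 values of 79 occupy positions 6–7 → each gets rank 6.

6, 3, 3, 2, 6, 3, 1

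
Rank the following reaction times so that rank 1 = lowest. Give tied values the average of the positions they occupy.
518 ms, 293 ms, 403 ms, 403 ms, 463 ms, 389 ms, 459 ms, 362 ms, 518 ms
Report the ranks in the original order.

Sorted (ascending): 293, 362, 389, 403, 403, 459, 463, 518, 518
The 2 values of 403 occupy positions 4–5 → average rank (4+5)/2 = 4.5.
The 2 values of 518 occupy positions 8–9 → average rank (8+9)/2 = 8.5.

8.5, 1, 4.5, 4.5, 7, 3, 6, 2, 8.5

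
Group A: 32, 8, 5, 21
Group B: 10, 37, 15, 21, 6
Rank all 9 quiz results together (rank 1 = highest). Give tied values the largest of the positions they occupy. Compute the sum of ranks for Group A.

22

Sorted (descending): 37, 32, 21, 21, 15, 10, 8, 6, 5
The 2 values of 21 occupy positions 3–4 → each gets rank 4.
Group A values → pooled ranks: 32→2, 8→7, 5→9, 21→4
Rank sum = 2 + 7 + 9 + 4 = 22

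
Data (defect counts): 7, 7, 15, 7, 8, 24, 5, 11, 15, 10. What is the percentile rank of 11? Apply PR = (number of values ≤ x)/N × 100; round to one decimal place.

N = 10.
Strictly below 11: 6. Equal to 11: 1.
PR = 7/10 × 100 = 70.0

70.0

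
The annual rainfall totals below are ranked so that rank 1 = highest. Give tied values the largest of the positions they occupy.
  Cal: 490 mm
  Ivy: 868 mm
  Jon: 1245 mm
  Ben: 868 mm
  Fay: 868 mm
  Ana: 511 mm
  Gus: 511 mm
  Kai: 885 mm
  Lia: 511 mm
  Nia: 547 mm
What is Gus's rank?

9

Sorted (descending): 1245, 885, 868, 868, 868, 547, 511, 511, 511, 490
The 3 values of 868 occupy positions 3–5 → each gets rank 5.
The 3 values of 511 occupy positions 7–9 → each gets rank 9.
Gus has value 511 mm → rank 9.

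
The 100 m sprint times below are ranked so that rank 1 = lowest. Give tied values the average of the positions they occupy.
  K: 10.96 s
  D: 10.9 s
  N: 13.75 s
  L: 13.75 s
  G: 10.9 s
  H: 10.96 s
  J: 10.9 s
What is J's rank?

2

Sorted (ascending): 10.9, 10.9, 10.9, 10.96, 10.96, 13.75, 13.75
The 3 values of 10.9 occupy positions 1–3 → average rank 2.
The 2 values of 10.96 occupy positions 4–5 → average rank (4+5)/2 = 4.5.
The 2 values of 13.75 occupy positions 6–7 → average rank (6+7)/2 = 6.5.
J has value 10.9 s → rank 2.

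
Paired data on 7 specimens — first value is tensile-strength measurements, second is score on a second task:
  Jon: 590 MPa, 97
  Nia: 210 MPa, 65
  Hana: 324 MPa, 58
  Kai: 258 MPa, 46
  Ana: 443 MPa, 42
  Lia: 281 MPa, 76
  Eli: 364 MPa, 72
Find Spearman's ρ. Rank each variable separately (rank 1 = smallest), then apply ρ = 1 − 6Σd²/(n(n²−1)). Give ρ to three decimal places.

0.214

Ranks of variable 1: 7, 1, 4, 2, 6, 3, 5
Ranks of variable 2: 7, 4, 3, 2, 1, 6, 5
d = r₁ − r₂: 0, -3, 1, 0, 5, -3, 0
d²: 0, 9, 1, 0, 25, 9, 0; Σd² = 44
ρ = 1 − 6·44/(7·48) = 1 − 264/336 = 0.214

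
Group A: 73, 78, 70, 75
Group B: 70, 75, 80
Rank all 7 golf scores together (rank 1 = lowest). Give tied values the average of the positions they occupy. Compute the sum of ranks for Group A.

15

Sorted (ascending): 70, 70, 73, 75, 75, 78, 80
The 2 values of 70 occupy positions 1–2 → average rank (1+2)/2 = 1.5.
The 2 values of 75 occupy positions 4–5 → average rank (4+5)/2 = 4.5.
Group A values → pooled ranks: 73→3, 78→6, 70→1.5, 75→4.5
Rank sum = 3 + 6 + 1.5 + 4.5 = 15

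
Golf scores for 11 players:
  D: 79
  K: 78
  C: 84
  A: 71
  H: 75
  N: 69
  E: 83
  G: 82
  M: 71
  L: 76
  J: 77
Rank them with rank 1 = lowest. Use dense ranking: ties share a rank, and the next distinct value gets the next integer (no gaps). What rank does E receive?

9

Sorted (ascending): 69, 71, 71, 75, 76, 77, 78, 79, 82, 83, 84
The 2 values of 71 share dense rank 2.
Remaining distinct values take the next consecutive integers.
E has value 83 → rank 9.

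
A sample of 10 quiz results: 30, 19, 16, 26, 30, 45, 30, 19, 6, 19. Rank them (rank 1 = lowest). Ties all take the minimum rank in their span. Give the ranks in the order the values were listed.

Sorted (ascending): 6, 16, 19, 19, 19, 26, 30, 30, 30, 45
The 3 values of 19 occupy positions 3–5 → each gets rank 3.
The 3 values of 30 occupy positions 7–9 → each gets rank 7.

7, 3, 2, 6, 7, 10, 7, 3, 1, 3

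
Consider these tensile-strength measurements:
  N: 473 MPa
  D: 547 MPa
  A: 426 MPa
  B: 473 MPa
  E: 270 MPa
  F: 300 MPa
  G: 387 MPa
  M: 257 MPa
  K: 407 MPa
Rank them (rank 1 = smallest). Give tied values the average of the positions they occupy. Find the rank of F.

Sorted (ascending): 257, 270, 300, 387, 407, 426, 473, 473, 547
The 2 values of 473 occupy positions 7–8 → average rank (7+8)/2 = 7.5.
F has value 300 MPa → rank 3.

3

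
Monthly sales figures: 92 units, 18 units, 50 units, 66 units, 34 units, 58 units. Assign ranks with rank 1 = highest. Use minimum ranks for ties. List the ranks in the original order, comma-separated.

1, 6, 4, 2, 5, 3

Sorted (descending): 92, 66, 58, 50, 34, 18
No ties — each value takes its position as its rank.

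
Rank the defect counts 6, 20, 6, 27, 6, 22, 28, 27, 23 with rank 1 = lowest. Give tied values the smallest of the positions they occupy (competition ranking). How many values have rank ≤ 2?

Sorted (ascending): 6, 6, 6, 20, 22, 23, 27, 27, 28
The 3 values of 6 occupy positions 1–3 → each gets rank 1.
The 2 values of 27 occupy positions 7–8 → each gets rank 7.
Ranks ≤ 2: {1, 1, 1} → 3 values.

3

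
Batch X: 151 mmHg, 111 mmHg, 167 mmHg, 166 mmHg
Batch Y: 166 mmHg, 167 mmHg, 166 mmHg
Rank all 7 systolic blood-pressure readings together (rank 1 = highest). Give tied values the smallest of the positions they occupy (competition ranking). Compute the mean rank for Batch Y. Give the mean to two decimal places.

2.33

Sorted (descending): 167, 167, 166, 166, 166, 151, 111
The 2 values of 167 occupy positions 1–2 → each gets rank 1.
The 3 values of 166 occupy positions 3–5 → each gets rank 3.
Batch Y values → pooled ranks: 166→3, 167→1, 166→3
Mean rank = (3 + 1 + 3) / 3 = 2.33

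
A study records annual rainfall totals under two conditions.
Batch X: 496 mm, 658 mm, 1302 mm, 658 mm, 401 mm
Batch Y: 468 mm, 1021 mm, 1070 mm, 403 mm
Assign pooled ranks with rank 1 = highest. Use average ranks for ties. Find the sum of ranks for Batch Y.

Sorted (descending): 1302, 1070, 1021, 658, 658, 496, 468, 403, 401
The 2 values of 658 occupy positions 4–5 → average rank (4+5)/2 = 4.5.
Batch Y values → pooled ranks: 468→7, 1021→3, 1070→2, 403→8
Rank sum = 7 + 3 + 2 + 8 = 20

20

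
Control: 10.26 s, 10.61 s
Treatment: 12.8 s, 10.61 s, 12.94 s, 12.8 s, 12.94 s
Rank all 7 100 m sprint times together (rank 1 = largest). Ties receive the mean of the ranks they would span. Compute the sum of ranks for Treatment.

Sorted (descending): 12.94, 12.94, 12.8, 12.8, 10.61, 10.61, 10.26
The 2 values of 12.94 occupy positions 1–2 → average rank (1+2)/2 = 1.5.
The 2 values of 12.8 occupy positions 3–4 → average rank (3+4)/2 = 3.5.
The 2 values of 10.61 occupy positions 5–6 → average rank (5+6)/2 = 5.5.
Treatment values → pooled ranks: 12.8→3.5, 10.61→5.5, 12.94→1.5, 12.8→3.5, 12.94→1.5
Rank sum = 3.5 + 5.5 + 1.5 + 3.5 + 1.5 = 15.5

15.5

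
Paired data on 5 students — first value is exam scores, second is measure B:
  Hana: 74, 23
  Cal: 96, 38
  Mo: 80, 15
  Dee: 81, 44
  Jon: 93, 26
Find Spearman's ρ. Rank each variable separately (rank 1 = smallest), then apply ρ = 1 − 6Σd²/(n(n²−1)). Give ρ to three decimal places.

0.600

Ranks of variable 1: 1, 5, 2, 3, 4
Ranks of variable 2: 2, 4, 1, 5, 3
d = r₁ − r₂: -1, 1, 1, -2, 1
d²: 1, 1, 1, 4, 1; Σd² = 8
ρ = 1 − 6·8/(5·24) = 1 − 48/120 = 0.600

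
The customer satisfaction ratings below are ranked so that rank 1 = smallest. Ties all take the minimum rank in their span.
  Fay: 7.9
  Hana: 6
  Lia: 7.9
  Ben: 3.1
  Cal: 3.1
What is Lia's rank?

4

Sorted (ascending): 3.1, 3.1, 6, 7.9, 7.9
The 2 values of 3.1 occupy positions 1–2 → each gets rank 1.
The 2 values of 7.9 occupy positions 4–5 → each gets rank 4.
Lia has value 7.9 → rank 4.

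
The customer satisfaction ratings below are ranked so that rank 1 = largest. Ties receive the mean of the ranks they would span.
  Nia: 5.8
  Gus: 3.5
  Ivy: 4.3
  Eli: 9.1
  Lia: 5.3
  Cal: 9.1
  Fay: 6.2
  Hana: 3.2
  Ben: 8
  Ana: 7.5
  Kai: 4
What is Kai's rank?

Sorted (descending): 9.1, 9.1, 8, 7.5, 6.2, 5.8, 5.3, 4.3, 4, 3.5, 3.2
The 2 values of 9.1 occupy positions 1–2 → average rank (1+2)/2 = 1.5.
Kai has value 4 → rank 9.

9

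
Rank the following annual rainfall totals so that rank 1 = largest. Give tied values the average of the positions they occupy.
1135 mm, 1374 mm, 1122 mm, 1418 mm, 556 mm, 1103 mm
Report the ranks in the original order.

3, 2, 4, 1, 6, 5

Sorted (descending): 1418, 1374, 1135, 1122, 1103, 556
No ties — each value takes its position as its rank.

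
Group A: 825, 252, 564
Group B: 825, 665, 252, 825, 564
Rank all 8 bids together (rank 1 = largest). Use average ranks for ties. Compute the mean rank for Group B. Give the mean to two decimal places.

Sorted (descending): 825, 825, 825, 665, 564, 564, 252, 252
The 3 values of 825 occupy positions 1–3 → average rank 2.
The 2 values of 564 occupy positions 5–6 → average rank (5+6)/2 = 5.5.
The 2 values of 252 occupy positions 7–8 → average rank (7+8)/2 = 7.5.
Group B values → pooled ranks: 825→2, 665→4, 252→7.5, 825→2, 564→5.5
Mean rank = (2 + 4 + 7.5 + 2 + 5.5) / 5 = 4.20

4.20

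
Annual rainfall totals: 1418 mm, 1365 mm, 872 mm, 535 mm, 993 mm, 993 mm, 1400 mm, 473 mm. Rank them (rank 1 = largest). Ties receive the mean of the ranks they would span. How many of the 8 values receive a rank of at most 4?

3

Sorted (descending): 1418, 1400, 1365, 993, 993, 872, 535, 473
The 2 values of 993 occupy positions 4–5 → average rank (4+5)/2 = 4.5.
Ranks ≤ 4: {1, 2, 3} → 3 values.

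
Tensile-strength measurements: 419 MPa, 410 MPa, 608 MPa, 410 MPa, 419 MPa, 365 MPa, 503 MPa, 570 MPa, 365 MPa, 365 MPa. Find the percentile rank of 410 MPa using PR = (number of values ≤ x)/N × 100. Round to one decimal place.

N = 10.
Strictly below 410: 3. Equal to 410: 2.
PR = 5/10 × 100 = 50.0

50.0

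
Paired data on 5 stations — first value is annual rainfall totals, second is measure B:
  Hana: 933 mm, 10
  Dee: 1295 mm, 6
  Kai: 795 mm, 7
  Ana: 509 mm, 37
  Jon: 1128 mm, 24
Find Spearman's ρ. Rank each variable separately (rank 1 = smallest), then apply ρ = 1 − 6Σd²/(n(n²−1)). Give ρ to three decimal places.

Ranks of variable 1: 3, 5, 2, 1, 4
Ranks of variable 2: 3, 1, 2, 5, 4
d = r₁ − r₂: 0, 4, 0, -4, 0
d²: 0, 16, 0, 16, 0; Σd² = 32
ρ = 1 − 6·32/(5·24) = 1 − 192/120 = -0.600

-0.600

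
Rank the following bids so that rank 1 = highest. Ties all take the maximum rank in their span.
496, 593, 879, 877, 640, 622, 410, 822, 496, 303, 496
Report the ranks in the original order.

Sorted (descending): 879, 877, 822, 640, 622, 593, 496, 496, 496, 410, 303
The 3 values of 496 occupy positions 7–9 → each gets rank 9.

9, 6, 1, 2, 4, 5, 10, 3, 9, 11, 9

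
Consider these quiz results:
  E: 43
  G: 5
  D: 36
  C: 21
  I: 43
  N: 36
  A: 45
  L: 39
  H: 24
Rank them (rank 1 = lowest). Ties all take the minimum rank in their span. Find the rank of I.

7

Sorted (ascending): 5, 21, 24, 36, 36, 39, 43, 43, 45
The 2 values of 36 occupy positions 4–5 → each gets rank 4.
The 2 values of 43 occupy positions 7–8 → each gets rank 7.
I has value 43 → rank 7.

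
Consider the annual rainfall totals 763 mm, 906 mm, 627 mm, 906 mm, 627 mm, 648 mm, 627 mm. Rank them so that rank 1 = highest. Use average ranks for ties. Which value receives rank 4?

648

Sorted (descending): 906, 906, 763, 648, 627, 627, 627
The 2 values of 906 occupy positions 1–2 → average rank (1+2)/2 = 1.5.
The 3 values of 627 occupy positions 5–7 → average rank 6.
Rank 4 → value 648.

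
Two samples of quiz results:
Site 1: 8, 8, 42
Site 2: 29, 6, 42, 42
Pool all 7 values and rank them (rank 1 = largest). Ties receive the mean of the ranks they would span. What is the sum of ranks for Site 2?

Sorted (descending): 42, 42, 42, 29, 8, 8, 6
The 3 values of 42 occupy positions 1–3 → average rank 2.
The 2 values of 8 occupy positions 5–6 → average rank (5+6)/2 = 5.5.
Site 2 values → pooled ranks: 29→4, 6→7, 42→2, 42→2
Rank sum = 4 + 7 + 2 + 2 = 15

15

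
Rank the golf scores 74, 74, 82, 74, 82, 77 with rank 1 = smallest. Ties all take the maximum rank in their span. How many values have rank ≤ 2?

0

Sorted (ascending): 74, 74, 74, 77, 82, 82
The 3 values of 74 occupy positions 1–3 → each gets rank 3.
The 2 values of 82 occupy positions 5–6 → each gets rank 6.
Ranks ≤ 2: {} → 0 values.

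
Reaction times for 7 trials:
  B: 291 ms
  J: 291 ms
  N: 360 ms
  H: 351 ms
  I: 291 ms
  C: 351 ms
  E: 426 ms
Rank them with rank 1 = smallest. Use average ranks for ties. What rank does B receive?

Sorted (ascending): 291, 291, 291, 351, 351, 360, 426
The 3 values of 291 occupy positions 1–3 → average rank 2.
The 2 values of 351 occupy positions 4–5 → average rank (4+5)/2 = 4.5.
B has value 291 ms → rank 2.

2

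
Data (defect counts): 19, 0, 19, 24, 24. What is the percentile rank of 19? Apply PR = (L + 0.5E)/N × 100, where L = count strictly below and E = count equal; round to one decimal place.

40.0

N = 5.
Strictly below 19: 1. Equal to 19: 2.
PR = (1 + 0.5·2)/5 × 100 = 40.0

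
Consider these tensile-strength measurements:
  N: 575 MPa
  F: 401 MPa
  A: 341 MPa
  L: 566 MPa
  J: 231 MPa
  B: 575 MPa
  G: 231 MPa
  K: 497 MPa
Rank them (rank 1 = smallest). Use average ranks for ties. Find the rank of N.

Sorted (ascending): 231, 231, 341, 401, 497, 566, 575, 575
The 2 values of 231 occupy positions 1–2 → average rank (1+2)/2 = 1.5.
The 2 values of 575 occupy positions 7–8 → average rank (7+8)/2 = 7.5.
N has value 575 MPa → rank 7.5.

7.5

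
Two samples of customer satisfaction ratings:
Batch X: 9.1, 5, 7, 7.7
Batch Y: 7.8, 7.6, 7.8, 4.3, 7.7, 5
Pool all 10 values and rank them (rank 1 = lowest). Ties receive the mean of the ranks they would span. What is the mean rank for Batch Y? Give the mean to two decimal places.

5.33

Sorted (ascending): 4.3, 5, 5, 7, 7.6, 7.7, 7.7, 7.8, 7.8, 9.1
The 2 values of 5 occupy positions 2–3 → average rank (2+3)/2 = 2.5.
The 2 values of 7.7 occupy positions 6–7 → average rank (6+7)/2 = 6.5.
The 2 values of 7.8 occupy positions 8–9 → average rank (8+9)/2 = 8.5.
Batch Y values → pooled ranks: 7.8→8.5, 7.6→5, 7.8→8.5, 4.3→1, 7.7→6.5, 5→2.5
Mean rank = (8.5 + 5 + 8.5 + 1 + 6.5 + 2.5) / 6 = 5.33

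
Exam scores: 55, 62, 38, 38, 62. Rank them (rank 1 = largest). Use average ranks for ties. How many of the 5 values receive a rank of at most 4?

Sorted (descending): 62, 62, 55, 38, 38
The 2 values of 62 occupy positions 1–2 → average rank (1+2)/2 = 1.5.
The 2 values of 38 occupy positions 4–5 → average rank (4+5)/2 = 4.5.
Ranks ≤ 4: {1.5, 1.5, 3} → 3 values.

3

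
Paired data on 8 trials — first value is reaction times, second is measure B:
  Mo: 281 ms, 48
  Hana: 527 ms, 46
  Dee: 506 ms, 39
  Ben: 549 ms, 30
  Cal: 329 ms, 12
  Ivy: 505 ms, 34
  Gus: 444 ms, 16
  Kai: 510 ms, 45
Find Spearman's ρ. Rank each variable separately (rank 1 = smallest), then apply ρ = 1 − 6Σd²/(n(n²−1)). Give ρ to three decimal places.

Ranks of variable 1: 1, 7, 5, 8, 2, 4, 3, 6
Ranks of variable 2: 8, 7, 5, 3, 1, 4, 2, 6
d = r₁ − r₂: -7, 0, 0, 5, 1, 0, 1, 0
d²: 49, 0, 0, 25, 1, 0, 1, 0; Σd² = 76
ρ = 1 − 6·76/(8·63) = 1 − 456/504 = 0.095

0.095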